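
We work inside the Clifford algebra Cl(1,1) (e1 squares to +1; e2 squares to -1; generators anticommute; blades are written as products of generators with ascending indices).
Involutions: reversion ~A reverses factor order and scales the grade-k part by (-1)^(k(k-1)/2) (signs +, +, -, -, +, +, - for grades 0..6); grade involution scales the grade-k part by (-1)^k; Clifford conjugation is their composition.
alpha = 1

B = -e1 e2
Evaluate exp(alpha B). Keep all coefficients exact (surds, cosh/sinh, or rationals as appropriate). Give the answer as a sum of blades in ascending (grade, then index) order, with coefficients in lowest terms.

B^2 = (-1)^2*(e1 e2)^2 = 1*(+1) = 1 (a basis 2-blade squares to minus the product of its generators' squares).
B^2 = 1 — the positive square puts this in the hyperbolic regime; l = 1, alpha*l = 1, so exp(alpha B) = cosh(1) + (sinh(1)/1)*B = cosh(1) + (sinh(1))*B.
Answer: cosh(1) - sinh(1)*e1 e2


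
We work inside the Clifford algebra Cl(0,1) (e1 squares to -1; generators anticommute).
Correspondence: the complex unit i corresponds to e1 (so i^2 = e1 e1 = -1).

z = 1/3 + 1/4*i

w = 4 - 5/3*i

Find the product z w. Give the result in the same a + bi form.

In blades: z = 1/3 + 1/4*e1, w = 4 - 5/3*e1.
Distribute z over w term by term (generator squares from the signature, products reordered to ascending indices): (1/3)*w = 4/3 - 5/9*e1; (1/4*e1)*w = 5/12 + e1.
Sum: 7/4 + 4/9*e1; translating back through the correspondence:
Answer: 7/4 + 4/9*i


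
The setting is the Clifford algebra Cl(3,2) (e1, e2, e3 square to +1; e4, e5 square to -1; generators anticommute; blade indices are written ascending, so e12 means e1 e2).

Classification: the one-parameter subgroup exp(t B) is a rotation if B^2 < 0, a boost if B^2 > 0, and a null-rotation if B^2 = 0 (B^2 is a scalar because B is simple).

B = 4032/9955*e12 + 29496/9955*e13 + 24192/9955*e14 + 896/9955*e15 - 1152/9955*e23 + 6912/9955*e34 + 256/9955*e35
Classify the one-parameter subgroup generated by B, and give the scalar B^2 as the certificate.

B^2 term by term: the squares give (4032/9955)^2*(e12)^2 + (29496/9955)^2*(e13)^2 + (24192/9955)^2*(e14)^2 + (896/9955)^2*(e15)^2 + (-1152/9955)^2*(e23)^2 + (6912/9955)^2*(e34)^2 + (256/9955)^2*(e35)^2 = 16257024/99102025*(-1) + 870014016/99102025*(-1) + 585252864/99102025*(+1) + 802816/99102025*(+1) + 1327104/99102025*(-1) + 47775744/99102025*(+1) + 65536/99102025*(+1) = -64/25 (each basis 2-blade squares to minus the product of its generators' squares); cross terms between blades sharing an index anticommute and cancel; the commuting (index-disjoint) pairs give grade-4 terms 2*c*c'*(blade product), which cancel blade by blade — e1234: 55738368/99102025 - 55738368/99102025 = 0; e1235: 2064384/99102025 - 2064384/99102025 = 0; e1345: -12386304/99102025 + 12386304/99102025 = 0 — confirming B is simple. So B^2 = -64/25.
Answer: rotation, certificate B^2 = -64/25. The scalar -64/25 is the complete invariant here: its sign names the subgroup type.


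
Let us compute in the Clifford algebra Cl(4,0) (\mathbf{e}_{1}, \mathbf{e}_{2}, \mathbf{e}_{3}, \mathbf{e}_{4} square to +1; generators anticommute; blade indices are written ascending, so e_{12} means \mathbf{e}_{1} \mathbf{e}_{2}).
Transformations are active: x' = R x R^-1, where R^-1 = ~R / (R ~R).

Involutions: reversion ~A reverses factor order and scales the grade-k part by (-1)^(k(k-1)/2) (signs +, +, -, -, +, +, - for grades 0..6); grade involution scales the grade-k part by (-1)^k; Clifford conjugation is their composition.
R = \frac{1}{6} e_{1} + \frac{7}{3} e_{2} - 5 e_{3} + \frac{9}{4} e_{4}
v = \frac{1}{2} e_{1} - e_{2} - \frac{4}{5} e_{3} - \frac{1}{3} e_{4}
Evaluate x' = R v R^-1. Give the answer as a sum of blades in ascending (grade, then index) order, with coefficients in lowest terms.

~R = \frac{1}{6} e_{1} + \frac{7}{3} e_{2} - 5 e_{3} + \frac{9}{4} e_{4}, and R ~R = \frac{5117}{144}, so R^-1 = ~R / (\frac{5117}{144}).
R v = 1 - \frac{4}{3} e_{12} + \frac{71}{30} e_{13} - \frac{85}{72} e_{14} - \frac{103}{15} e_{23} + \frac{53}{36} e_{24} + \frac{52}{15} e_{34}
Answer: -\frac{5021}{10234} e_{1} + \frac{827}{731} e_{2} + \frac{13268}{25585} e_{3} + \frac{7061}{15351} e_{4}


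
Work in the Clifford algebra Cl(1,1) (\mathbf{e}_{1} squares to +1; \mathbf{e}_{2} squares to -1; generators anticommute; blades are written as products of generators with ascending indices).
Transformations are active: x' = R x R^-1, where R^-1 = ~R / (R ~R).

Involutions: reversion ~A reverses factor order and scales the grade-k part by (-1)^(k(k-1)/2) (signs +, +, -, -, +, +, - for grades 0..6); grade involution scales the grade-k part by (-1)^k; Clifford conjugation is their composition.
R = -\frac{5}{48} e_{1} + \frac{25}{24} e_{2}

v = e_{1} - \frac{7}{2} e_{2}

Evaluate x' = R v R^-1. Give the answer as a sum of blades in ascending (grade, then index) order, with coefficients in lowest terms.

~R = -\frac{5}{48} e_{1} + \frac{25}{24} e_{2}, and R ~R = -\frac{275}{256}, so R^-1 = ~R / (-\frac{275}{256}).
R v = \frac{85}{24} - \frac{65}{96} e_{1} e_{2}
Answer: -\frac{31}{99} e_{1} - \frac{667}{198} e_{2}


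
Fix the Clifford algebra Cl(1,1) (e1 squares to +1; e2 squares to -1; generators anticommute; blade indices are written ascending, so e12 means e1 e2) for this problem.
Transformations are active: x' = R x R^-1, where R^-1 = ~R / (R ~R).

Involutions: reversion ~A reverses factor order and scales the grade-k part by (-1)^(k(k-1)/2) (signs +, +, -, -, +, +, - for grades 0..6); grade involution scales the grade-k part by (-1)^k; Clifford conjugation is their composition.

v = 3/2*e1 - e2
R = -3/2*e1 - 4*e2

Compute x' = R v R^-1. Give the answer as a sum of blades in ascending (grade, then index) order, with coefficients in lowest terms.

~R = -3/2*e1 - 4*e2, and R ~R = -55/4, so R^-1 = ~R / (-55/4).
R v = -25/4 + 15/2*e12
Answer: -63/22*e1 - 29/11*e2


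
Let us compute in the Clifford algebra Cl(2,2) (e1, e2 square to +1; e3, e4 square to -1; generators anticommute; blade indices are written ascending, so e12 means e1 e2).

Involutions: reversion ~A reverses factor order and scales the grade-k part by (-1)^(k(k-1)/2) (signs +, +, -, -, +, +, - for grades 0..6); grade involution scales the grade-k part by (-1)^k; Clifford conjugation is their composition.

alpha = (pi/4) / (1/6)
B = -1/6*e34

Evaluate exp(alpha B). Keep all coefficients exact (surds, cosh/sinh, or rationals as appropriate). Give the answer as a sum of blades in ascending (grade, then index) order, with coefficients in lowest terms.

B^2 = (-1/6)^2*(e34)^2 = 1/36*(-1) = -1/36 (a basis 2-blade squares to minus the product of its generators' squares).
B^2 = -1/36 — B^2 < 0, so the exponential closes trigonometrically: l = 1/6, alpha*l = pi/4, so exp(alpha B) = cos(pi/4) + (sin(pi/4)/(1/6))*B = sqrt(2)/2 + (3*sqrt(2))*B.
Answer: sqrt(2)/2 - sqrt(2)/2*e34


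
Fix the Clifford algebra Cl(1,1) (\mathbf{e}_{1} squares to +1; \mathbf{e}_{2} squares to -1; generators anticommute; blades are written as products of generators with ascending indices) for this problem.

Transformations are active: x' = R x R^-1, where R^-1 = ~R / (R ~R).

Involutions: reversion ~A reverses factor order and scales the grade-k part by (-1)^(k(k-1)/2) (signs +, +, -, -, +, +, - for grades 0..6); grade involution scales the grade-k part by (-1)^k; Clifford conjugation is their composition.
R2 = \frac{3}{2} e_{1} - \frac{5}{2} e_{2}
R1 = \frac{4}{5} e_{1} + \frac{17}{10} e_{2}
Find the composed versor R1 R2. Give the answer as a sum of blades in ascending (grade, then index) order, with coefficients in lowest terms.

Distribute over the terms of R1 (each basis-blade product reordered to ascending indices, repeated generators contracted through their squares):
(\frac{4}{5} e_{1}) R2 = \frac{6}{5} - 2 e_{1} e_{2}
(\frac{17}{10} e_{2}) R2 = \frac{17}{4} - \frac{51}{20} e_{1} e_{2}
Summing the partial products and collecting blades:
Answer: \frac{109}{20} - \frac{91}{20} e_{1} e_{2}


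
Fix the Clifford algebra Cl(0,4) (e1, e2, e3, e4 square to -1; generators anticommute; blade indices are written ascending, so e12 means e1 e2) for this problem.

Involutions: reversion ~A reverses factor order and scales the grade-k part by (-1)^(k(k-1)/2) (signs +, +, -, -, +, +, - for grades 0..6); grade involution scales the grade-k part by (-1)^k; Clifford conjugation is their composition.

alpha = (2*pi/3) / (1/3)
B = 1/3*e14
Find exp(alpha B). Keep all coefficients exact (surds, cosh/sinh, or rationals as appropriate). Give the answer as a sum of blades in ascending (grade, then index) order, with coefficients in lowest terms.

B^2 = (1/3)^2*(e14)^2 = 1/9*(-1) = -1/9 (a basis 2-blade squares to minus the product of its generators' squares).
B^2 = -1/9 — the negative square puts this in the circular regime; l = 1/3, alpha*l = 2*pi/3, so exp(alpha B) = cos(2*pi/3) + (sin(2*pi/3)/(1/3))*B = -1/2 + (3*sqrt(3)/2)*B.
Answer: -1/2 + sqrt(3)/2*e14


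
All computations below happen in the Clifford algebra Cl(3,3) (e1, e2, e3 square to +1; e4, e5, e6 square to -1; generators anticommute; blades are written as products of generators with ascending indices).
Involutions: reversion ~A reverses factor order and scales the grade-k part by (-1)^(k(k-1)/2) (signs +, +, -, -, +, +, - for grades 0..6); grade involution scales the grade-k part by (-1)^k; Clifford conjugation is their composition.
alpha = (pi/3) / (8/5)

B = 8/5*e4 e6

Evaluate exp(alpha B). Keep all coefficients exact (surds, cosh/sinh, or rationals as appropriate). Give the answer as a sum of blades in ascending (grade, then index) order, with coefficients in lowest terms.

B^2 = (8/5)^2*(e4 e6)^2 = 64/25*(-1) = -64/25 (a basis 2-blade squares to minus the product of its generators' squares).
B^2 = -64/25 — B^2 < 0, so the exponential closes trigonometrically: l = 8/5, alpha*l = pi/3, so exp(alpha B) = cos(pi/3) + (sin(pi/3)/(8/5))*B = 1/2 + (5*sqrt(3)/16)*B.
Answer: 1/2 + sqrt(3)/2*e4 e6


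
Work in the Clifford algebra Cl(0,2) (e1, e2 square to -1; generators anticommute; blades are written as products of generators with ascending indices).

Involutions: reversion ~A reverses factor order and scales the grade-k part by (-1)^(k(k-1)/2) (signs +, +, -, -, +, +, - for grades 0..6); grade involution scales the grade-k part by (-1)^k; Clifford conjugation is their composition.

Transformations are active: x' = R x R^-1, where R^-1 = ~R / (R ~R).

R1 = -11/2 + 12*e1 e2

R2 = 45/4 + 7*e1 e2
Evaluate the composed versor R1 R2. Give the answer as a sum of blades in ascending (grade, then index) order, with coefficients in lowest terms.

Distribute over the terms of R1 (each basis-blade product reordered to ascending indices, repeated generators contracted through their squares):
(-11/2) R2 = -495/8 - 77/2*e1 e2
(12*e1 e2) R2 = -84 + 135*e1 e2
Summing the partial products and collecting blades:
Answer: -1167/8 + 193/2*e1 e2


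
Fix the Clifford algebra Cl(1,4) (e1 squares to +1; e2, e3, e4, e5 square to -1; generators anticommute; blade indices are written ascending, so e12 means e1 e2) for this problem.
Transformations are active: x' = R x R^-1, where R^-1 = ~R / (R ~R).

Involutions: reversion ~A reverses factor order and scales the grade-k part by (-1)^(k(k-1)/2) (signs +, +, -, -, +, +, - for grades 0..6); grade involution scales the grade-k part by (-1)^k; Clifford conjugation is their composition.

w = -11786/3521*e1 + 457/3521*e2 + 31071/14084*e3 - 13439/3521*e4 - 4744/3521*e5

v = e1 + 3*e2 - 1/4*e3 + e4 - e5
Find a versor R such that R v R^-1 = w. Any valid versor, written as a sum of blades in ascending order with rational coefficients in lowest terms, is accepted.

Here q(v) = q(w) = -161/16; the classical choice R = v + w = -8265/3521*e1 + 11020/3521*e2 + 13775/7042*e3 - 9918/3521*e4 - 8265/3521*e5 then realises v -> w under the sandwich.
Answer: -8265/3521*e1 + 11020/3521*e2 + 13775/7042*e3 - 9918/3521*e4 - 8265/3521*e5


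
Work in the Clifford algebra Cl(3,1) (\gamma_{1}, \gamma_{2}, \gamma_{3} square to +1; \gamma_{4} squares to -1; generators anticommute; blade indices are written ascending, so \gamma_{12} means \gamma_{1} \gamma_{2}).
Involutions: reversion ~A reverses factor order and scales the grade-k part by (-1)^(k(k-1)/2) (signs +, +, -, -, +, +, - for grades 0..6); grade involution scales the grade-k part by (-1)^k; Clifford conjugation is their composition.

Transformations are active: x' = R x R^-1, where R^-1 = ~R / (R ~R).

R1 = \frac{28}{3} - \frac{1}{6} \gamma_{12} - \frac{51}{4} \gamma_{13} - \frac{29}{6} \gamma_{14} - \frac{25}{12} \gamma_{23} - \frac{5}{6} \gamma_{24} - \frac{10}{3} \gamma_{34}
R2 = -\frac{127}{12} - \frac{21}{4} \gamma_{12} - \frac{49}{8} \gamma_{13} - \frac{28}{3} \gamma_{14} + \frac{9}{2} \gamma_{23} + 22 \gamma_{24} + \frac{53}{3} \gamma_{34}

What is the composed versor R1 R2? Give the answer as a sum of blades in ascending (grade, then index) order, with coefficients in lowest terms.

Distribute over the grade parts of R1 (each basis-blade product reordered to ascending indices, repeated generators contracted through their squares):
<R1>_0 (= \frac{28}{3}) R2 = -\frac{889}{9} - 49 \gamma_{12} - \frac{343}{6} \gamma_{13} - \frac{784}{9} \gamma_{14} + 42 \gamma_{23} + \frac{616}{3} \gamma_{24} + \frac{1484}{9} \gamma_{34}
<R1>_2 (= -\frac{1}{6} \gamma_{12} - \frac{51}{4} \gamma_{13} - \frac{29}{6} \gamma_{14} - \frac{25}{12} \gamma_{23} - \frac{5}{6} \gamma_{24} - \frac{10}{3} \gamma_{34}) R2 = -\frac{29291}{288} - \frac{12157}{288} \gamma_{12} + \frac{27}{4} \gamma_{13} - \frac{1823}{9} \gamma_{14} + \frac{21107}{144} \gamma_{23} + \frac{65}{6} \gamma_{24} - \frac{1733}{144} \gamma_{34} + \frac{13807}{48} \gamma_{1234}
Summing the partial products and collecting blades:
Answer: -\frac{57739}{288} - \frac{26269}{288} \gamma_{12} - \frac{605}{12} \gamma_{13} - \frac{869}{3} \gamma_{14} + \frac{27155}{144} \gamma_{23} + \frac{1297}{6} \gamma_{24} + \frac{7337}{48} \gamma_{34} + \frac{13807}{48} \gamma_{1234}


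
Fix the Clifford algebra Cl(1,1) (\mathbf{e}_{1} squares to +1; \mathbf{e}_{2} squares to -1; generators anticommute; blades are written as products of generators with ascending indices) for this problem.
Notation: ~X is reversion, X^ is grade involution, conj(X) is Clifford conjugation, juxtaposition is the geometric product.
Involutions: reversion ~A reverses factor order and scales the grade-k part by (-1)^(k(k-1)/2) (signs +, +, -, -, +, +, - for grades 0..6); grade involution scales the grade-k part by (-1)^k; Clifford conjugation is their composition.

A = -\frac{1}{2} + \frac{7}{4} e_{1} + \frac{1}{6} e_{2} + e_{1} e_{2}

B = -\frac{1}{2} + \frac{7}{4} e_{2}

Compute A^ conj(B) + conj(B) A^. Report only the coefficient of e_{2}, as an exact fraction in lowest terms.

first term: -\frac{1}{24} + \frac{21}{8} e_{1} + \frac{23}{24} e_{2} + \frac{41}{16} e_{1} e_{2}
second term: -\frac{1}{24} - \frac{7}{8} e_{1} + \frac{23}{24} e_{2} - \frac{57}{16} e_{1} e_{2}
Answer: \frac{23}{12}


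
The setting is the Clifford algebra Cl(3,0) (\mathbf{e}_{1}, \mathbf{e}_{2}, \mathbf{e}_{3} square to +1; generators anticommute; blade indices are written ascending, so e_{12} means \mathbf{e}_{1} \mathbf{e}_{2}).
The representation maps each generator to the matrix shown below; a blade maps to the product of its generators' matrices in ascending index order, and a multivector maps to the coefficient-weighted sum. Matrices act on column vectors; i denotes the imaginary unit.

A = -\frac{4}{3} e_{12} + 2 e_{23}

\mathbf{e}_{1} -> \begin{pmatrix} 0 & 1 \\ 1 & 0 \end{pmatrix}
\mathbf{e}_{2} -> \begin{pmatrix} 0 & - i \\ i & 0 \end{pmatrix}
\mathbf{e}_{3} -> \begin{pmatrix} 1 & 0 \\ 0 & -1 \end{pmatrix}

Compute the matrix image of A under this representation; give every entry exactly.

Bivector images (products of the table entries): rho(e_{12}) = rho(\mathbf{e}_{1})rho(\mathbf{e}_{2}) = \begin{pmatrix} i & 0 \\ 0 & - i \end{pmatrix}; rho(e_{23}) = rho(\mathbf{e}_{2})rho(\mathbf{e}_{3}) = \begin{pmatrix} 0 & i \\ i & 0 \end{pmatrix}.
M = (-\frac{4}{3})*rho(e_{12}) + (2)*rho(e_{23}), summed entrywise:
Answer: \begin{pmatrix} - \frac{4 i}{3} & 2 i \\ 2 i & \frac{4 i}{3} \end{pmatrix}


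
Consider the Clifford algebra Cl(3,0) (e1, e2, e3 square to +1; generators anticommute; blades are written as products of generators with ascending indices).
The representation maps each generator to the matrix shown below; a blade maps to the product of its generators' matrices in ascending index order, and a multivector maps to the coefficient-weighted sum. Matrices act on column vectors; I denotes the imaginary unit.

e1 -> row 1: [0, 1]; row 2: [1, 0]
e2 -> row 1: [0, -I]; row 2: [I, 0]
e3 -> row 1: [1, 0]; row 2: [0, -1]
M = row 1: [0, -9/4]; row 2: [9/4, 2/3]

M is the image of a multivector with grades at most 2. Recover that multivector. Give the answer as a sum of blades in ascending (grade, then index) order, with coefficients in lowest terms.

Method: 1, rho(e1), rho(e2), rho(e3) form a trace-orthogonal basis of the 2x2 complex matrices (tr(X Y) = 2 if X = Y, else 0), so M = m0*1 + m1*rho(e1) + m2*rho(e2) + m3*rho(e3) with m0 = tr(M)/2 = 1/3, m1 = tr(M rho(e1))/2 = 0, m2 = tr(M rho(e2))/2 = -9*I/4, m3 = tr(M rho(e3))/2 = -1/3.
Multiplying table entries, the bivector images are rho(e1 e2) = I*rho(e3), rho(e1 e3) = -I*rho(e2), rho(e2 e3) = I*rho(e1); with real blade coefficients the real parts of m0..m3 are the coefficients of 1, e1, e2, e3 and the imaginary parts give the bivectors (e2 e3: Im m1, e1 e3: -Im m2, e1 e2: Im m3).
Answer: 1/3 - 1/3*e3 + 9/4*e1 e3


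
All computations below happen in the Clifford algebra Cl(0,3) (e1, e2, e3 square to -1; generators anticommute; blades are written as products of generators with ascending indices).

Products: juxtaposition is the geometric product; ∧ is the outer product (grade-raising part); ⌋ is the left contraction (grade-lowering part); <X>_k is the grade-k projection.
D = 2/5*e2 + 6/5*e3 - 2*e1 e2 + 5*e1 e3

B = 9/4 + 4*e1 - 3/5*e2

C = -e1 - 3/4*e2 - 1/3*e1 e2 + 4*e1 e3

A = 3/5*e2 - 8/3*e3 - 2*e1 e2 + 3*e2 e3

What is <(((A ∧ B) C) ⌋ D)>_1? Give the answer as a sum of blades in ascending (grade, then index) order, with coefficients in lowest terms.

step 1: 27/20*e2 - 6*e3 - 69/10*e1 e2 + 32/3*e1 e3 + 103/20*e2 e3 + 12*e1 e2 e3
step 2: -10549/240 - 237/8*e1 + 549/10*e2 - 2527/240*e3 - 77/4*e1 e2 - 1003/60*e1 e3 - 1489/90*e2 e3 - 11/20*e1 e2 e3
step 3: 4291/120 - 38987/240*e1 - 46099/600*e2 + 4769/50*e3 + 10549/120*e1 e2 - 10549/48*e1 e3
step 4: -38987/240*e1 - 46099/600*e2 + 4769/50*e3
Answer: -38987/240*e1 - 46099/600*e2 + 4769/50*e3


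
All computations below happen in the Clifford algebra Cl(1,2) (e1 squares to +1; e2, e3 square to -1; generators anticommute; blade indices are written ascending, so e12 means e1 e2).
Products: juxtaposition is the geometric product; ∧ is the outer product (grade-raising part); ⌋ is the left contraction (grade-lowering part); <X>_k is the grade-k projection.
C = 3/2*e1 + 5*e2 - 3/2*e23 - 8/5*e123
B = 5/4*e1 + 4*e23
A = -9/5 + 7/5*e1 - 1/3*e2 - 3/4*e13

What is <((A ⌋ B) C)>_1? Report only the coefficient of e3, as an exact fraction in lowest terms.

step 1: 7/4 - 9/4*e1 + 4/3*e3 - 36/5*e23
step 2: -567/40 - 1779/200*e1 + 27/4*e2 - 36*e3 - 547/60*e12 - 2*e13 - 683/120*e23 - 409/40*e123
step 3: -1779/200*e1 + 27/4*e2 - 36*e3
Answer: -36


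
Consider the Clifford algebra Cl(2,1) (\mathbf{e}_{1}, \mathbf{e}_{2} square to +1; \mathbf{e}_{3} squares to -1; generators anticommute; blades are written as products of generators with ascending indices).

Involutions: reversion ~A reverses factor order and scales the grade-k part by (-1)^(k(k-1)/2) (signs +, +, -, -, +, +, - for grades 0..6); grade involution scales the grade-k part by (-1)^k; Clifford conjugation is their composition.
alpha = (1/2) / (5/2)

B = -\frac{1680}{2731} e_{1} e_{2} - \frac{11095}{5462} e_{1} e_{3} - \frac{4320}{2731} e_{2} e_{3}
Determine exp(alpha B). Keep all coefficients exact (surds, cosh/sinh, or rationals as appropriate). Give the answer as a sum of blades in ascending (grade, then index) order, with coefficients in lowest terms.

B^2 term by term: the squares give (-\frac{1680}{2731})^2*(e_{1} e_{2})^2 + (-\frac{11095}{5462})^2*(e_{1} e_{3})^2 + (-\frac{4320}{2731})^2*(e_{2} e_{3})^2 = \frac{2822400}{7458361}*(-1) + \frac{123099025}{29833444}*(+1) + \frac{18662400}{7458361}*(+1) = \frac{25}{4} (each basis 2-blade squares to minus the product of its generators' squares); cross terms between blades sharing an index anticommute and cancel. So B^2 = \frac{25}{4}.
B^2 = \frac{25}{4} — hyperbolic case — the even/odd split gives cosh and sinh: l = \frac{5}{2}, alpha*l = \frac{1}{2}, so exp(alpha B) = cosh(\frac{1}{2}) + (sinh(\frac{1}{2})/(\frac{5}{2}))*B = \cosh{\left(\frac{1}{2} \right)} + (\frac{2 \sinh{\left(\frac{1}{2} \right)}}{5})*B.
Answer: \cosh{\left(\frac{1}{2} \right)} - \frac{672 \sinh{\left(\frac{1}{2} \right)}}{2731} e_{1} e_{2} - \frac{2219 \sinh{\left(\frac{1}{2} \right)}}{2731} e_{1} e_{3} - \frac{1728 \sinh{\left(\frac{1}{2} \right)}}{2731} e_{2} e_{3}


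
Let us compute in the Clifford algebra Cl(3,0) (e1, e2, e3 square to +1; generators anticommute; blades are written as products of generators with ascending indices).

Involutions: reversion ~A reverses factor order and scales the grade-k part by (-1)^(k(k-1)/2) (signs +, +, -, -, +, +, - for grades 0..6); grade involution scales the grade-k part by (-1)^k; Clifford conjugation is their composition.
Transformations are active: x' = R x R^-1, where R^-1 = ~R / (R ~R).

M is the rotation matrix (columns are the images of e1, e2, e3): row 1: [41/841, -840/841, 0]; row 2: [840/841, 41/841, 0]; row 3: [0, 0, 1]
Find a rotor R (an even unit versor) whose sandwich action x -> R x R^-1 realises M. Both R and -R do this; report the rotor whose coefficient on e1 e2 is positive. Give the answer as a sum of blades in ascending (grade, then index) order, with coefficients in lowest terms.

Method: write R = a + b12*e1 e2 + b13*e1 e3 + b23*e2 e3 with a^2 + b12^2 + b13^2 + b23^2 = 1 (so R^-1 = ~R). Expanding the columns R e_j ~R gives tr M = 4a^2 - 1 and, from the antisymmetric part, M21 - M12 = -4a*b12, M13 - M31 = 4a*b13, M32 - M23 = -4a*b23.
Here tr M = 923/841, so a^2 = (1 + tr M)/4 = 441/841 and a = ±21/29. Taking a = 21/29: M21 - M12 = 1680/841, M13 - M31 = 0, M32 - M23 = 0, giving b12 = -20/29, b13 = 0, b23 = 0, i.e. R = 21/29 - 20/29*e1 e2.
Its e1 e2 coefficient is negative, so report the other preimage -R.
Answer: -21/29 + 20/29*e1 e2. Recall the cover is two-to-one: with M of trace 923/841, both preimages act alike, and the stated e1 e2 sign chooses the sheet.


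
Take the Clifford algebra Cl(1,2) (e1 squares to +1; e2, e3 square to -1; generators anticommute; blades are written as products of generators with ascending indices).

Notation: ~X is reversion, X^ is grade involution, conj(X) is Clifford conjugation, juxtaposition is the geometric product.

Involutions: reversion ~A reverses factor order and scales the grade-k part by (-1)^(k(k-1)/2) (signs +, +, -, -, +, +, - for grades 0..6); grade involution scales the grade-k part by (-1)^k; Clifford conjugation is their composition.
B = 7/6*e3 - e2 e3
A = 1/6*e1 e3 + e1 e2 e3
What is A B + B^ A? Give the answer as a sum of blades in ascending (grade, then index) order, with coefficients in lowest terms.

first term: 29/36*e1 - 4/3*e1 e2
second term: 29/36*e1 + 4/3*e1 e2
Answer: 29/18*e1


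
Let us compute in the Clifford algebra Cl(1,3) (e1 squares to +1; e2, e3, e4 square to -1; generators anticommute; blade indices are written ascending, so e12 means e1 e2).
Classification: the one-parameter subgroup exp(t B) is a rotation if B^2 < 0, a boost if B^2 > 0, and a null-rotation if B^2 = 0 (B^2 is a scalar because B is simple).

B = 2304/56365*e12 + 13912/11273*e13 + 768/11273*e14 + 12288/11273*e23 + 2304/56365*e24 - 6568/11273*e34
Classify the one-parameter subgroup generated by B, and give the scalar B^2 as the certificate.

B^2 term by term: the squares give (2304/56365)^2*(e12)^2 + (13912/11273)^2*(e13)^2 + (768/11273)^2*(e14)^2 + (12288/11273)^2*(e23)^2 + (2304/56365)^2*(e24)^2 + (-6568/11273)^2*(e34)^2 = 5308416/3177013225*(+1) + 193543744/127080529*(+1) + 589824/127080529*(+1) + 150994944/127080529*(-1) + 5308416/3177013225*(-1) + 43138624/127080529*(-1) = 0 (each basis 2-blade squares to minus the product of its generators' squares); cross terms between blades sharing an index anticommute and cancel; the commuting (index-disjoint) pairs give grade-4 terms 2*c*c'*(blade product), which cancel blade by blade — e1234: -30265344/635402645 - 64106496/635402645 + 18874368/127080529 = 0 — confirming B is simple. So B^2 = 0.
Answer: null-rotation, certificate B^2 = 0. The invariant at work: B^2 = 0 is unchanged by conjugation, hence its sign classifies the subgroup whatever basis B is written in.


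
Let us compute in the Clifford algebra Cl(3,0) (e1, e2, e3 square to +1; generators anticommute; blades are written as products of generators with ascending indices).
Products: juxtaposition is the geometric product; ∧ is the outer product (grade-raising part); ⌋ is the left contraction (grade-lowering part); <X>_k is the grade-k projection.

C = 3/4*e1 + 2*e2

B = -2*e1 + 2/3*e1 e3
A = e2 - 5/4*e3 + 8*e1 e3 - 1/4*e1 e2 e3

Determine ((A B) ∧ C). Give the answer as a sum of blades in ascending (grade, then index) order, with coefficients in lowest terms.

step 1: -16/3 + 5/6*e1 - 1/6*e2 + 16*e3 + 2*e1 e2 - 5/2*e1 e3 + 1/2*e2 e3 - 2/3*e1 e2 e3
step 2: -4*e1 - 32/3*e2 + 43/24*e1 e2 - 12*e1 e3 - 32*e2 e3 + 43/8*e1 e2 e3
Answer: -4*e1 - 32/3*e2 + 43/24*e1 e2 - 12*e1 e3 - 32*e2 e3 + 43/8*e1 e2 e3


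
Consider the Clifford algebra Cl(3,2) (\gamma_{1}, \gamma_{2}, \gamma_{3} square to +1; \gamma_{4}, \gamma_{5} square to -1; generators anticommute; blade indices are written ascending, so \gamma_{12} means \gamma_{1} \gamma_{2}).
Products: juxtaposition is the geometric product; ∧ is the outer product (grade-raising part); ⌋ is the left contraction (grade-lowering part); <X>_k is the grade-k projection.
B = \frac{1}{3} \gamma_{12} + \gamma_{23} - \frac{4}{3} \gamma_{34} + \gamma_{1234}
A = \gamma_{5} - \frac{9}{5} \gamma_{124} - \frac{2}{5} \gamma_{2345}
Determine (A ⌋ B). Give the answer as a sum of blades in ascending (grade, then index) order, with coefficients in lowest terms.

step 1: \frac{9}{5} \gamma_{3}
Answer: \frac{9}{5} \gamma_{3}


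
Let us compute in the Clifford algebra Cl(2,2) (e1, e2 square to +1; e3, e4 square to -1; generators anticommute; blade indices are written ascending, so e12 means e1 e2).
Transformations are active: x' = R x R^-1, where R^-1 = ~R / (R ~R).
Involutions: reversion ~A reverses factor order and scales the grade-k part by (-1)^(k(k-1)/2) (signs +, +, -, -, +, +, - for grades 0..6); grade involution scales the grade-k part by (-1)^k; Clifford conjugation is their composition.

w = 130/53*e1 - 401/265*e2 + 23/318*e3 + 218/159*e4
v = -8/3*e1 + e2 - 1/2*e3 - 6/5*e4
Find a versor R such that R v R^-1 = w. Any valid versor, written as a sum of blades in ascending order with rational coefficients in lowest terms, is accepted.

Reasoning: v^2 = w^2 = 5779/900 since conjugation preserves the quadratic form; R = v + w = -34/159*e1 - 136/265*e2 - 68/159*e3 + 136/795*e4 is then valid when invertible, keeping its own part and reversing (v - w)/2.
Answer: -34/159*e1 - 136/265*e2 - 68/159*e3 + 136/795*e4


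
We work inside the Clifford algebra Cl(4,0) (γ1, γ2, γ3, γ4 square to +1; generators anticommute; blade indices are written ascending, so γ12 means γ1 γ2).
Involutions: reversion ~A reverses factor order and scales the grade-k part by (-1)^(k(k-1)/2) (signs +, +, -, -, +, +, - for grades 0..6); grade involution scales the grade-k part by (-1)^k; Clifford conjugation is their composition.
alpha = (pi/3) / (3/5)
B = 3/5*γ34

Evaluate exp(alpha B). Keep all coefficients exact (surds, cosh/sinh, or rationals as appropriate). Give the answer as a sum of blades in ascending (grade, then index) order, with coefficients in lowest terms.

B^2 = (3/5)^2*(γ34)^2 = 9/25*(-1) = -9/25 (a basis 2-blade squares to minus the product of its generators' squares).
B^2 = -9/25 — since the square is negative, the closed form is circular: l = 3/5, alpha*l = pi/3, so exp(alpha B) = cos(pi/3) + (sin(pi/3)/(3/5))*B = 1/2 + (5*sqrt(3)/6)*B.
Answer: 1/2 + sqrt(3)/2*γ34


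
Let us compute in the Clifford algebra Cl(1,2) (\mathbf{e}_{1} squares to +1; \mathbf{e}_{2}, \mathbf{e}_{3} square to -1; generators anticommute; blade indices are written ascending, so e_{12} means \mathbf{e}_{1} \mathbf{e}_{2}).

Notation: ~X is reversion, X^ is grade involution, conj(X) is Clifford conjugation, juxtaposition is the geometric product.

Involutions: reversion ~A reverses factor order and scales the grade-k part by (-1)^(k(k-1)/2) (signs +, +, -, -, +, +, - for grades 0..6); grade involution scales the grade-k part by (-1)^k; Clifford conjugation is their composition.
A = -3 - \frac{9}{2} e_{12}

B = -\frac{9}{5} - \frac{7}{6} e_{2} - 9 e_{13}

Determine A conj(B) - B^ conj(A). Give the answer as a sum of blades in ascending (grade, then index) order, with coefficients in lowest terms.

first term: \frac{27}{5} + \frac{21}{4} e_{1} - \frac{7}{2} e_{2} + \frac{81}{10} e_{12} - 27 e_{13} + \frac{81}{2} e_{23}
second term: \frac{27}{5} + \frac{21}{4} e_{1} - \frac{7}{2} e_{2} - \frac{81}{10} e_{12} + 27 e_{13} - \frac{81}{2} e_{23}
Answer: \frac{81}{5} e_{12} - 54 e_{13} + 81 e_{23}


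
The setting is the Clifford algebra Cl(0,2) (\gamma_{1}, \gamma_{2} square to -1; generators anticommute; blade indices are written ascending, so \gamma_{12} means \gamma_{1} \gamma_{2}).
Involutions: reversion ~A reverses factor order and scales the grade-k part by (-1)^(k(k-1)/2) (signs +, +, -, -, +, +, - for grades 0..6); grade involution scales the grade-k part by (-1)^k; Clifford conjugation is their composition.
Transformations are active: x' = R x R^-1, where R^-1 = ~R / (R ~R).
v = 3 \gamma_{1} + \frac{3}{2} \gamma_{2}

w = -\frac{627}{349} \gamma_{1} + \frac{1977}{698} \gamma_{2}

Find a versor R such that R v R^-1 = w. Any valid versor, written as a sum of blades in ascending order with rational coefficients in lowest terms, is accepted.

Equal squares first: v^2 = w^2 = -\frac{45}{4}. Then v + w = \frac{420}{349} \gamma_{1} + \frac{1512}{349} \gamma_{2} is a versor taking v to w, provided it is invertible.
Answer: \frac{420}{349} \gamma_{1} + \frac{1512}{349} \gamma_{2}


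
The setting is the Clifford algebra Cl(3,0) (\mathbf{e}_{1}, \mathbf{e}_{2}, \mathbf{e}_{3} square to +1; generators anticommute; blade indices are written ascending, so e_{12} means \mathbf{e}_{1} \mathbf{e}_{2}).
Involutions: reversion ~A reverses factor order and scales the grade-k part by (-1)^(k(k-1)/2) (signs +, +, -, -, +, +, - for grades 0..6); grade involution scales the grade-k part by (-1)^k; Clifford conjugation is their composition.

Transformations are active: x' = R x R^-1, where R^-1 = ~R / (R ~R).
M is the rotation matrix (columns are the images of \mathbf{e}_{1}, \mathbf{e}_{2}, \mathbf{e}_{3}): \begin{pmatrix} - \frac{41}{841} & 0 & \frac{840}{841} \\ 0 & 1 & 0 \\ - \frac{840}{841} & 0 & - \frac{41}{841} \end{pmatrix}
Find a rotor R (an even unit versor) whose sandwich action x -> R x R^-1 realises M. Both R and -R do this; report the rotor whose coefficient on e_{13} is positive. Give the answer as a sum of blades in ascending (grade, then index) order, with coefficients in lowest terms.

Method: write R = a + b12*e_{12} + b13*e_{13} + b23*e_{23} with a^2 + b12^2 + b13^2 + b23^2 = 1 (so R^-1 = ~R). Expanding the columns R e_j ~R gives tr M = 4a^2 - 1 and, from the antisymmetric part, M21 - M12 = -4a*b12, M13 - M31 = 4a*b13, M32 - M23 = -4a*b23.
Here tr M = \frac{759}{841}, so a^2 = (1 + tr M)/4 = \frac{400}{841} and a = ±\frac{20}{29}. Taking a = \frac{20}{29}: M21 - M12 = 0, M13 - M31 = \frac{1680}{841}, M32 - M23 = 0, giving b12 = 0, b13 = \frac{21}{29}, b23 = 0, i.e. R = \frac{20}{29} + \frac{21}{29} e_{13}.
Its e_{13} coefficient is already positive.
Answer: \frac{20}{29} + \frac{21}{29} e_{13}. Recall the cover is two-to-one: with M of trace \frac{759}{841}, both preimages act alike, and the stated e_{13} sign chooses the sheet.


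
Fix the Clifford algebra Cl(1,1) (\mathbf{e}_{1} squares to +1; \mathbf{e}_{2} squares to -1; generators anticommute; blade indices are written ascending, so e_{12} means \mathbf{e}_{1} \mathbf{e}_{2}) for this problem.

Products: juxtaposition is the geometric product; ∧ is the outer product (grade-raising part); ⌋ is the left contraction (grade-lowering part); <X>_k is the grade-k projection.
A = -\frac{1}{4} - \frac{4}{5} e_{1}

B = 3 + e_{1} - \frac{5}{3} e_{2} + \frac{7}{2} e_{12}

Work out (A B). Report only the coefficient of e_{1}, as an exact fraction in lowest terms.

step 1: -\frac{31}{20} - \frac{53}{20} e_{1} - \frac{143}{60} e_{2} + \frac{11}{24} e_{12}
Answer: -\frac{53}{20}


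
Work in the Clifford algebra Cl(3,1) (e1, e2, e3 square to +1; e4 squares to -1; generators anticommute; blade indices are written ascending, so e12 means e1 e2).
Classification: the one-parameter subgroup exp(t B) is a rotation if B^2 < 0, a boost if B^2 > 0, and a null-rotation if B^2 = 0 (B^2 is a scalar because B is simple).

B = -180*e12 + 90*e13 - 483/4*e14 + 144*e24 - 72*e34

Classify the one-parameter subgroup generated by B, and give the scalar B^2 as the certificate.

B^2 term by term: the squares give (-180)^2*(e12)^2 + (90)^2*(e13)^2 + (-483/4)^2*(e14)^2 + (144)^2*(e24)^2 + (-72)^2*(e34)^2 = 32400*(-1) + 8100*(-1) + 233289/16*(+1) + 20736*(+1) + 5184*(+1) = 9/16 (each basis 2-blade squares to minus the product of its generators' squares); cross terms between blades sharing an index anticommute and cancel; the commuting (index-disjoint) pairs give grade-4 terms 2*c*c'*(blade product), which cancel blade by blade — e1234: 25920 - 25920 = 0 — confirming B is simple. So B^2 = 9/16.
Answer: boost, certificate B^2 = 9/16. Note: conjugating B changes its blade decomposition but never the scalar B^2 = 9/16, whose sign settles the classification.


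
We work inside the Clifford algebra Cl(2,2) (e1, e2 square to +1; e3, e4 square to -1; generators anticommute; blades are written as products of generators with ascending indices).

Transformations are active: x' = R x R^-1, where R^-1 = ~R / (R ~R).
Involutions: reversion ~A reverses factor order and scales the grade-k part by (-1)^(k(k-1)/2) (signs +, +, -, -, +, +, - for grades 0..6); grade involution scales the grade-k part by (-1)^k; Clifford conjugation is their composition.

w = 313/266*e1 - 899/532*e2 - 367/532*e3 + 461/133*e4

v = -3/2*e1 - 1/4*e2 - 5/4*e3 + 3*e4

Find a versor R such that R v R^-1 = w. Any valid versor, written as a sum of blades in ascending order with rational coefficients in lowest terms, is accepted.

Equal squares first: v^2 = w^2 = -33/4. Then v + w = -43/133*e1 - 258/133*e2 - 258/133*e3 + 860/133*e4 is a versor taking v to w, provided it is invertible.
Answer: -43/133*e1 - 258/133*e2 - 258/133*e3 + 860/133*e4


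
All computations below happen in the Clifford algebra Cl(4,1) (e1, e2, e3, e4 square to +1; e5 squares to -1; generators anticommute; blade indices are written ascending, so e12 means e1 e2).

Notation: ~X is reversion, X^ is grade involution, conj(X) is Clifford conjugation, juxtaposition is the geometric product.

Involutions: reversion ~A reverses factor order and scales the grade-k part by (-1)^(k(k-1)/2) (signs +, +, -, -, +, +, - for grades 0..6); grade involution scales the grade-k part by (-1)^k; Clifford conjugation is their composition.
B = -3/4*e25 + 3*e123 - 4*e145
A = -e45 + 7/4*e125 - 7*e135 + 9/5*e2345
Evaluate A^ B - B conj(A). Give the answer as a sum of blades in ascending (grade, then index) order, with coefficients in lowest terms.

first term: 85/16*e1 + 25/4*e24 - 21*e25 - 587/20*e34 - 21/4*e35 - 39/20*e123 - 27/5*e145 - 3*e12345
second term: -85/16*e1 + 25/4*e24 - 21*e25 - 587/20*e34 - 21/4*e35 - 39/20*e123 - 27/5*e145 + 3*e12345
Answer: 85/8*e1 - 6*e12345


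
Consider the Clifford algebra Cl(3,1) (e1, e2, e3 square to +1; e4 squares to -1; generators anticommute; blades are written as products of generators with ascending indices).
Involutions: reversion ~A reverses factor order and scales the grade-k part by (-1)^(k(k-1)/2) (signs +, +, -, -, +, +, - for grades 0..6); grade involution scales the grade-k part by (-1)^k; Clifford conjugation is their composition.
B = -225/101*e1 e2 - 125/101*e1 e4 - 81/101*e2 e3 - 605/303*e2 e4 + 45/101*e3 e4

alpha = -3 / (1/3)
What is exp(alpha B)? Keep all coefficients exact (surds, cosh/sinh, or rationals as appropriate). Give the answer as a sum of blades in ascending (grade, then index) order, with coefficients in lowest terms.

B^2 term by term: the squares give (-225/101)^2*(e1 e2)^2 + (-125/101)^2*(e1 e4)^2 + (-81/101)^2*(e2 e3)^2 + (-605/303)^2*(e2 e4)^2 + (45/101)^2*(e3 e4)^2 = 50625/10201*(-1) + 15625/10201*(+1) + 6561/10201*(-1) + 366025/91809*(+1) + 2025/10201*(+1) = 1/9 (each basis 2-blade squares to minus the product of its generators' squares); cross terms between blades sharing an index anticommute and cancel; the commuting (index-disjoint) pairs give grade-4 terms 2*c*c'*(blade product), which cancel blade by blade — e1 e2 e3 e4: -20250/10201 + 20250/10201 = 0 — confirming B is simple. So B^2 = 1/9.
B^2 = 1/9 — a positive square means the series sums to a boost: l = 1/3, alpha*l = -3, so exp(alpha B) = cosh(-3) + (sinh(-3)/(1/3))*B = cosh(3) + (-3*sinh(3))*B.
Answer: cosh(3) + 675*sinh(3)/101*e1 e2 + 375*sinh(3)/101*e1 e4 + 243*sinh(3)/101*e2 e3 + 605*sinh(3)/101*e2 e4 - 135*sinh(3)/101*e3 e4


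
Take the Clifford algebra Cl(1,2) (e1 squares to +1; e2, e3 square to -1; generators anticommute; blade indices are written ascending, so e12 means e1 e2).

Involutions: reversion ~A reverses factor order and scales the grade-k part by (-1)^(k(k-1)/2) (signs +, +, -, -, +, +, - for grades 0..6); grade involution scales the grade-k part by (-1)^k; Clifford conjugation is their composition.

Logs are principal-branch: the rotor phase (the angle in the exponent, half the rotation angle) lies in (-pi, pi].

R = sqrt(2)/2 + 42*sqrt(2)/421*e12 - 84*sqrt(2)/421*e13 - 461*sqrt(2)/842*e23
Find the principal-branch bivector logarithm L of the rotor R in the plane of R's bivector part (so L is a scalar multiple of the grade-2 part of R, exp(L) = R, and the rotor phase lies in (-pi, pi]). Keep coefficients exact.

The scalar part of R is sqrt(2)/2, which fixes the principal-branch rotor phase; the unit plane is then the bivector part divided by the sine of that phase, and L is that plane scaled by the phase.
Concretely: cos(phase) = sqrt(2)/2 gives phase = ±pi/4, and since phase/sin(phase) is even the sign is immaterial: L = (phase/sin(phase)) * <R>_2 = (sqrt(2)*pi/4) * <R>_2.
Answer: 21*pi/421*e12 - 42*pi/421*e13 - 461*pi/1684*e23


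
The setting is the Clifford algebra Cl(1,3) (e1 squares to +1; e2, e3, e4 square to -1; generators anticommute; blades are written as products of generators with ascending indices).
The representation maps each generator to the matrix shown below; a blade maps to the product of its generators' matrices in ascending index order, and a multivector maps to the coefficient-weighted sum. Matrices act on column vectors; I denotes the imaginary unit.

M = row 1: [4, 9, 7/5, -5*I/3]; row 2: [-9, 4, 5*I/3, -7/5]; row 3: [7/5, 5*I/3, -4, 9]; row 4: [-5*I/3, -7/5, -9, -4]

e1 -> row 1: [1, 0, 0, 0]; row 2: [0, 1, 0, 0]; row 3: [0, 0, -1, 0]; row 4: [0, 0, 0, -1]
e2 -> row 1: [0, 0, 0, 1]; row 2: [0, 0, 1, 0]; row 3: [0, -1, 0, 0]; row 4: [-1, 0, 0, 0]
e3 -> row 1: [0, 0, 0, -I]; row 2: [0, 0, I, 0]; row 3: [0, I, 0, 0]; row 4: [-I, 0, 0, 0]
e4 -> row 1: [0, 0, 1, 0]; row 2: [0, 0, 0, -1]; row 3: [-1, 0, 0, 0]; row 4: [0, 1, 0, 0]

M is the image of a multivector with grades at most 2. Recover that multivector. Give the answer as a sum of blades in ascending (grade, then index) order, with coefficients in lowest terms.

Method: the blade images are trace-orthogonal — tr(rho(e_A) rho(e_B)^-1) = 4 if A = B and 0 otherwise — and rho(e_A)^-1 = (e_A)^2 * rho(e_A) with (e_A)^2 = +1 or -1, so the coefficient of e_A in the preimage is (e_A)^2 * tr(M rho(e_A))/4.
Nonzero projections over blades of grade <= 2: e1: (e1)^2 = +1, tr(M rho(e1)) = 16, coefficient 4; e3: (e3)^2 = -1, tr(M rho(e3)) = -20/3, coefficient 5/3; e1 e4: (e1 e4)^2 = +1, tr(M rho(e1 e4)) = 28/5, coefficient 7/5; e2 e4: (e2 e4)^2 = -1, tr(M rho(e2 e4)) = -36, coefficient 9. Every other blade of grade <= 2 projects to 0.
Answer: 4*e1 + 5/3*e3 + 7/5*e1 e4 + 9*e2 e4
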